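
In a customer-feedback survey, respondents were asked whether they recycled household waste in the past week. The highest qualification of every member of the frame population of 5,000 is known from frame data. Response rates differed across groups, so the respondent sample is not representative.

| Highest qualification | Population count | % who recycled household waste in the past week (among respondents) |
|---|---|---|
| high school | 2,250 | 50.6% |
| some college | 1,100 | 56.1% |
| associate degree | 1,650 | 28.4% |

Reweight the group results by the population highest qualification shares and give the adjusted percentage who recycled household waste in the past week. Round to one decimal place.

Reweight to the known highest qualification distribution:
  high school: (2,250/5,000) × 50.6 = 22.77
  some college: (1,100/5,000) × 56.1 = 12.342
  associate degree: (1,650/5,000) × 28.4 = 9.372
Post-stratified estimate = 44.484 → 44.5%.

44.5%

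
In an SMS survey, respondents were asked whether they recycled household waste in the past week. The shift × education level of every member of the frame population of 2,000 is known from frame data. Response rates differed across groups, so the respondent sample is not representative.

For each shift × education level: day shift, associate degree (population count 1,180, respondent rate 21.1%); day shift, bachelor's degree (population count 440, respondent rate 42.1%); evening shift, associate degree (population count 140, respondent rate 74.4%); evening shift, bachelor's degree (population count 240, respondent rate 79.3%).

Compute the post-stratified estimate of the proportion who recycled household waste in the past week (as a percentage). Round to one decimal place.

Post-stratification weights by population share, not respondent share:
  day shift, associate degree: (1,180/2,000) × 21.1 = 12.449
  day shift, bachelor's degree: (440/2,000) × 42.1 = 9.262
  evening shift, associate degree: (140/2,000) × 74.4 = 5.208
  evening shift, bachelor's degree: (240/2,000) × 79.3 = 9.516
Post-stratified estimate = 36.435 → 36.4%.

36.4%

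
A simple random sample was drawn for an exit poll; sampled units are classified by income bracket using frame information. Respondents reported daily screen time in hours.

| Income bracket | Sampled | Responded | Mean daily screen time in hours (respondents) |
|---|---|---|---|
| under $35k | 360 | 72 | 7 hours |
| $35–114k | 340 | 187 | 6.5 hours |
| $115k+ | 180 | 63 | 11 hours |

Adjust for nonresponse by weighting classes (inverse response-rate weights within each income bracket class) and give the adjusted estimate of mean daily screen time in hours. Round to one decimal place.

7.6

Class response rates: under $35k 72/360 = 20%, $35–114k 187/340 = 55%, $115k+ 63/180 = 35%.
Each respondent's weight = sampled/responded in their class; summing within a class gives n_sampled, so:
  under $35k: 360 × 7 = 2520
  $35–114k: 340 × 6.5 = 2210
  $115k+: 180 × 11 = 1980
Adjusted estimate = 6710 / 880 = 7.625 → 7.6.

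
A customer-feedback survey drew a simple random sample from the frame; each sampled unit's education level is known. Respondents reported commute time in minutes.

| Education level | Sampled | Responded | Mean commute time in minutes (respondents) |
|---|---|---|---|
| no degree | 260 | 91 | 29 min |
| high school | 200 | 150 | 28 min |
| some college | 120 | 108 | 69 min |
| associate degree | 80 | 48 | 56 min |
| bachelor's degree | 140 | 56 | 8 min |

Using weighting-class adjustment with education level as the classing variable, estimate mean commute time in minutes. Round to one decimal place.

33.8

Class response rates: no degree 91/260 = 35%, high school 150/200 = 75%, some college 108/120 = 90%, associate degree 48/80 = 60%, bachelor's degree 56/140 = 40%.
Each respondent's weight = sampled/responded in their class; summing within a class gives n_sampled, so:
  no degree: 260 × 29 = 7540
  high school: 200 × 28 = 5600
  some college: 120 × 69 = 8280
  associate degree: 80 × 56 = 4480
  bachelor's degree: 140 × 8 = 1120
Adjusted estimate = 27,020 / 800 = 33.775 → 33.8.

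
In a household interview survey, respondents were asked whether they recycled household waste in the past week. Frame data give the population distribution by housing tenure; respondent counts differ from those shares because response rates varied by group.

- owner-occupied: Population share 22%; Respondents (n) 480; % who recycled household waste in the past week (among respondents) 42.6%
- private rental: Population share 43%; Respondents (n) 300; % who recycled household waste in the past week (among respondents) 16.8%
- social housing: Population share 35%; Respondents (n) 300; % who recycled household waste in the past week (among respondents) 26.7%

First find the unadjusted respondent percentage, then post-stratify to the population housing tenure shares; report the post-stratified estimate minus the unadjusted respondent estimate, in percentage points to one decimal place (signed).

-5.1 percentage points

Unadjusted (pooled respondent) estimate weights by respondent counts:
  (480/1080)×42.6 + (300/1080)×16.8 + (300/1080)×26.7 = 31.0167%
Post-stratifying to population shares instead:
  0.22×42.6 + 0.43×16.8 + 0.35×26.7 = 25.941%
Difference = 25.941 − 31.0167 = -5.0757 pp.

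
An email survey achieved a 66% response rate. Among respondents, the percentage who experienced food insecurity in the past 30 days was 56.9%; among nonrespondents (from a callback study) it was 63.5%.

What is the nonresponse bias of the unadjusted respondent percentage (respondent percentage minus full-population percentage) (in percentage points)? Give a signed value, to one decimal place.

-2.2 percentage points

Nonresponse fraction = 1 − 0.66 = 0.34.
Bias = (nonresponse fraction) × (respondent percentage − nonrespondent percentage)
     = 0.34 × (56.9 − 63.5) = 0.34 × -6.6 = -2.244.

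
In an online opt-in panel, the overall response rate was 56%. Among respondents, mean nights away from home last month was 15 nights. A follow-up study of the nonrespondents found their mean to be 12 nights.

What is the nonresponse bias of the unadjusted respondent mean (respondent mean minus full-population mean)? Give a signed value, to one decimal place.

+1.3

Nonresponse fraction = 1 − 0.56 = 0.44.
Bias = (nonresponse fraction) × (respondent mean − nonrespondent mean)
     = 0.44 × (15 − 12) = 0.44 × 3 = 1.32.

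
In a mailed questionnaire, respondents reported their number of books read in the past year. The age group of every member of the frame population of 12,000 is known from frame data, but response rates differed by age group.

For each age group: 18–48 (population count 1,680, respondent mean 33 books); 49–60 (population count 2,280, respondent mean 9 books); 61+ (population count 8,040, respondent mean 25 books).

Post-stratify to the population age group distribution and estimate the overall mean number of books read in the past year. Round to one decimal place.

23.1

Post-stratification weights by population share, not respondent share:
  18–48: (1,680/12,000) × 33 = 4.62
  49–60: (2,280/12,000) × 9 = 1.71
  61+: (8,040/12,000) × 25 = 16.75
Post-stratified estimate = 23.08 → 23.1.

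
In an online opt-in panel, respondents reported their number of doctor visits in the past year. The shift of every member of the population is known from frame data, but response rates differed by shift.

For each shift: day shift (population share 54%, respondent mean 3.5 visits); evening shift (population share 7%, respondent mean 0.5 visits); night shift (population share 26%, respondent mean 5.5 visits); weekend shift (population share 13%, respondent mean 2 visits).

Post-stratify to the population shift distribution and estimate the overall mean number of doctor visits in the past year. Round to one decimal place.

Post-stratification weights by population share, not respondent share:
  day shift: 0.54 × 3.5 = 1.89
  evening shift: 0.07 × 0.5 = 0.035
  night shift: 0.26 × 5.5 = 1.43
  weekend shift: 0.13 × 2 = 0.26
Post-stratified estimate = 3.615 → 3.6.

3.6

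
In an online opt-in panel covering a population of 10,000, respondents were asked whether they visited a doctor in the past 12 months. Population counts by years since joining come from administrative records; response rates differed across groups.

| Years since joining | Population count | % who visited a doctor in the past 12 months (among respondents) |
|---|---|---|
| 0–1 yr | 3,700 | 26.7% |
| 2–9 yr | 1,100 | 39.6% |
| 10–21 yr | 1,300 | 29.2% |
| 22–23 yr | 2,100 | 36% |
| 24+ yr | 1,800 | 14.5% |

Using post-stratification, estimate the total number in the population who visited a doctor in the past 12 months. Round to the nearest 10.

Estimated count per cell = population count × respondent percentage:
  0–1 yr: 3,700 × 26.7% = 987.9
  2–9 yr: 1,100 × 39.6% = 435.6
  10–21 yr: 1,300 × 29.2% = 379.6
  22–23 yr: 2,100 × 36% = 756
  24+ yr: 1,800 × 14.5% = 261
Estimated total = 2820.1 → 2,820.

2,820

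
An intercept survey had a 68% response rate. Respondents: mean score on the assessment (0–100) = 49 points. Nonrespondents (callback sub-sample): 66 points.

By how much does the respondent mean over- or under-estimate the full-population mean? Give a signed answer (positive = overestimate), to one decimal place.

-5.4

Nonresponse fraction = 1 − 0.68 = 0.32.
Bias = (nonresponse fraction) × (respondent mean − nonrespondent mean)
     = 0.32 × (49 − 66) = 0.32 × -17 = -5.44.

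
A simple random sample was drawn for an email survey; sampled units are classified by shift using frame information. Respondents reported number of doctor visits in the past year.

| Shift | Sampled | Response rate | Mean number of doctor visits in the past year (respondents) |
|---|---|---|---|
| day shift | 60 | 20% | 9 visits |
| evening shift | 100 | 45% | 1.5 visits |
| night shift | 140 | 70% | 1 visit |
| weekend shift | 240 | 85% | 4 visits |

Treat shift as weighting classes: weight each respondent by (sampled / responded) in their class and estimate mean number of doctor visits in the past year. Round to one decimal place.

3.3

Inverse-response-rate weighting restores each class to its sampled count, so class totals weight by n_sampled:
  day shift: 60 × 9 = 540
  evening shift: 100 × 1.5 = 150
  night shift: 140 × 1 = 140
  weekend shift: 240 × 4 = 960
Adjusted estimate = 1790 / 540 = 3.31481 → 3.3.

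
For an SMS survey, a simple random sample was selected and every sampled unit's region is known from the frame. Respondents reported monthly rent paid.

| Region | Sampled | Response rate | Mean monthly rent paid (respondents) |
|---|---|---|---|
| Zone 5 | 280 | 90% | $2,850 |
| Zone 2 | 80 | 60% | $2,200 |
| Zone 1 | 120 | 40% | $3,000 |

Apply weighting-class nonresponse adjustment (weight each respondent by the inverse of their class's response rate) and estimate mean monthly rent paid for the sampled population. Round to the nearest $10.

$2,780

Each respondent's weight = sampled/responded in their class; summing within a class gives n_sampled, so:
  Zone 5: 280 × 2850 = 798,000
  Zone 2: 80 × 2200 = 176,000
  Zone 1: 120 × 3000 = 360,000
Adjusted estimate = 1,334,000 / 480 = 2779.17 → $2,780.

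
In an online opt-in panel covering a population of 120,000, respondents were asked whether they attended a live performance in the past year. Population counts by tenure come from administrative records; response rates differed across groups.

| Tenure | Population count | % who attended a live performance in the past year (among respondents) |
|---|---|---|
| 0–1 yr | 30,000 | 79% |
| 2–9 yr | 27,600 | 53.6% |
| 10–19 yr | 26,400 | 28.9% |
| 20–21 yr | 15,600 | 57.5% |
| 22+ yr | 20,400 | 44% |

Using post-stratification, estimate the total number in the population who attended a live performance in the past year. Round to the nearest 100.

64,100

Estimated count per cell = population count × respondent percentage:
  0–1 yr: 30,000 × 79% = 23,700
  2–9 yr: 27,600 × 53.6% = 14793.6
  10–19 yr: 26,400 × 28.9% = 7629.6
  20–21 yr: 15,600 × 57.5% = 8970
  22+ yr: 20,400 × 44% = 8976
Estimated total = 64069.2 → 64,100.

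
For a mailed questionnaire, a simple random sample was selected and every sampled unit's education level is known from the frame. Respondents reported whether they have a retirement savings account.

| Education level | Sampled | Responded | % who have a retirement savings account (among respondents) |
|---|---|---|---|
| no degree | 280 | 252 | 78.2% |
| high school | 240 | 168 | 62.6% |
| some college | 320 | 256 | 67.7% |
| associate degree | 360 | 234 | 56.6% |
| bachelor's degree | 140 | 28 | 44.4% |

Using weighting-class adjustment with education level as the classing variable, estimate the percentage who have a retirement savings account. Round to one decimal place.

Response rates by class: no degree 252/280 = 90%, high school 168/240 = 70%, some college 256/320 = 80%, associate degree 234/360 = 65%, bachelor's degree 28/140 = 20%.
With weight = n_sampled/n_responded per class, the weighted class total is n_sampled:
  no degree: 280 × 78.2 = 21,896
  high school: 240 × 62.6 = 15,024
  some college: 320 × 67.7 = 21,664
  associate degree: 360 × 56.6 = 20,376
  bachelor's degree: 140 × 44.4 = 6216
Adjusted estimate = 85,176 / 1,340 = 63.5642 → 63.6%.

63.6%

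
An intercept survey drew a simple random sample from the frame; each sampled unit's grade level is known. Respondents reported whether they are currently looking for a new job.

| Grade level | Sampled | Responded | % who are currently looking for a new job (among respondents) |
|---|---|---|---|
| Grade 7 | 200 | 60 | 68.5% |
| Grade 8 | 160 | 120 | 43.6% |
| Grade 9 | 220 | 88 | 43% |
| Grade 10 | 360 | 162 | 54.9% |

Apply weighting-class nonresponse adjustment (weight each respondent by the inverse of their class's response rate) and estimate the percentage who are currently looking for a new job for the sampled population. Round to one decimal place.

Class response rates: Grade 7 60/200 = 30%, Grade 8 120/160 = 75%, Grade 9 88/220 = 40%, Grade 10 162/360 = 45%.
Weighting each respondent by the inverse class response rate inflates each class back to its sampled size, so the class weight is n_sampled:
  Grade 7: 200 × 68.5 = 13,700
  Grade 8: 160 × 43.6 = 6976
  Grade 9: 220 × 43 = 9460
  Grade 10: 360 × 54.9 = 19,764
Adjusted estimate = 49,900 / 940 = 53.0851 → 53.1%.

53.1%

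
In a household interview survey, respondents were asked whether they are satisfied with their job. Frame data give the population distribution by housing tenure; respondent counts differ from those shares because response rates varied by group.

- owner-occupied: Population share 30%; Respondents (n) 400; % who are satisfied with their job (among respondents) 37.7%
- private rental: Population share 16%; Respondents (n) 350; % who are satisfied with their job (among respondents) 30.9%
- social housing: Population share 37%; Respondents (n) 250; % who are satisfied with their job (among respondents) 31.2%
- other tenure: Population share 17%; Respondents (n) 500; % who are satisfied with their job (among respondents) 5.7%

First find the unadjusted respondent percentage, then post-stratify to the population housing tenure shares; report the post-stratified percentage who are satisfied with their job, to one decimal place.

28.8%

Without adjustment, the pooled respondent share is:
  (400/1500)×37.7 + (350/1500)×30.9 + (250/1500)×31.2 + (500/1500)×5.7 = 24.3633%
Reweighting by population housing tenure shares:
  0.3×37.7 + 0.16×30.9 + 0.37×31.2 + 0.17×5.7 = 28.767%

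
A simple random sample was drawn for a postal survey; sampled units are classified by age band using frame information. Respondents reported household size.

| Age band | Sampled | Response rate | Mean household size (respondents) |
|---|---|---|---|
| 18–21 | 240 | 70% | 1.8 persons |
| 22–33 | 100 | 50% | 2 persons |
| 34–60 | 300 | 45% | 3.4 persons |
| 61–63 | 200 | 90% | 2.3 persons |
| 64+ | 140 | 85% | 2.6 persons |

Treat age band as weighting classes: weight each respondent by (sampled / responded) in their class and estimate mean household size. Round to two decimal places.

With weight = n_sampled/n_responded per class, the weighted class total is n_sampled:
  18–21: 240 × 1.8 = 432
  22–33: 100 × 2 = 200
  34–60: 300 × 3.4 = 1020
  61–63: 200 × 2.3 = 460
  64+: 140 × 2.6 = 364
Adjusted estimate = 2476 / 980 = 2.52653 → 2.53.

2.53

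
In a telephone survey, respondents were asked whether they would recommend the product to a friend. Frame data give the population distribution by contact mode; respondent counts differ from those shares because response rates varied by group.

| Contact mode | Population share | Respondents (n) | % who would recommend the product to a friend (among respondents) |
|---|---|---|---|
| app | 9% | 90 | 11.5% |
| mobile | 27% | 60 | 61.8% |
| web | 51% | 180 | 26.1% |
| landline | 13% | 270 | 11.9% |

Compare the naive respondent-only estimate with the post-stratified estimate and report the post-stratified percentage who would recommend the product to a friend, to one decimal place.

Without adjustment, the pooled respondent share is:
  (90/600)×11.5 + (60/600)×61.8 + (180/600)×26.1 + (270/600)×11.9 = 21.09%
Post-stratified estimate weights by population shares:
  0.09×11.5 + 0.27×61.8 + 0.51×26.1 + 0.13×11.9 = 32.579%

32.6%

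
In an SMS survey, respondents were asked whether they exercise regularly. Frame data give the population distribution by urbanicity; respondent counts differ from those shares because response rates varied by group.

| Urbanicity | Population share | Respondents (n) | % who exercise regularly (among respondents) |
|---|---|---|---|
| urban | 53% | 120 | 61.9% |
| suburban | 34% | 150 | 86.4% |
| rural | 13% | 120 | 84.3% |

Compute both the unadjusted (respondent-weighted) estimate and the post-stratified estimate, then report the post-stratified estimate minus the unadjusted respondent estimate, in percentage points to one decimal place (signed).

Naive respondent-only estimate (weights = respondent counts):
  (120/390)×61.9 + (150/390)×86.4 + (120/390)×84.3 = 78.2154%
Post-stratified estimate weights by population shares:
  0.53×61.9 + 0.34×86.4 + 0.13×84.3 = 73.142%
Difference = 73.142 − 78.2154 = -5.0734 pp.

-5.1 percentage points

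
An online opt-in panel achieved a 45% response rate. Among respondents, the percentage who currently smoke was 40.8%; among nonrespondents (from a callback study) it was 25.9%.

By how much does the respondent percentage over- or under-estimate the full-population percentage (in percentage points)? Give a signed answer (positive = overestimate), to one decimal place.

Nonresponse fraction = 1 − 0.45 = 0.55.
Bias = (nonresponse fraction) × (respondent percentage − nonrespondent percentage)
     = 0.55 × (40.8 − 25.9) = 0.55 × 14.9 = 8.195.

+8.2 percentage points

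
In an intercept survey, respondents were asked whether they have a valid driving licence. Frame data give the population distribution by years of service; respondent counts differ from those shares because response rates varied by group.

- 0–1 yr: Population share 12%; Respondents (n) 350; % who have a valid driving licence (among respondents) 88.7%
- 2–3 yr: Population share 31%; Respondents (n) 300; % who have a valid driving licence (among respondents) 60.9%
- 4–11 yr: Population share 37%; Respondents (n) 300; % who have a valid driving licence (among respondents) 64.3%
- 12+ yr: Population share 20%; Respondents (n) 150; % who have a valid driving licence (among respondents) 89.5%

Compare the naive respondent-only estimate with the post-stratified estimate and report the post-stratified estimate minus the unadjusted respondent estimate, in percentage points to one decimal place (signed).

Without adjustment, the pooled respondent share is:
  (350/1100)×88.7 + (300/1100)×60.9 + (300/1100)×64.3 + (150/1100)×89.5 = 74.5727%
Reweighting by population years of service shares:
  0.12×88.7 + 0.31×60.9 + 0.37×64.3 + 0.2×89.5 = 71.214%
Difference = 71.214 − 74.5727 = -3.3587 pp.

-3.4 percentage points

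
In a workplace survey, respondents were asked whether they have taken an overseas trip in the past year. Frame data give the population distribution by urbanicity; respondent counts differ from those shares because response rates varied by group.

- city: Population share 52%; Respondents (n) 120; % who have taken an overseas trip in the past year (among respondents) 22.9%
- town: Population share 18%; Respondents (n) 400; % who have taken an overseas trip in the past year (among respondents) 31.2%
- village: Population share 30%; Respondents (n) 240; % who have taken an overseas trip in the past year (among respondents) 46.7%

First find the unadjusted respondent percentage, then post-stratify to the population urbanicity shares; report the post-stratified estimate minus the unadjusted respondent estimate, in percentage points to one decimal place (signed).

-3.3 percentage points

Unadjusted (pooled respondent) estimate weights by respondent counts:
  (120/760)×22.9 + (400/760)×31.2 + (240/760)×46.7 = 34.7842%
Reweighting by population urbanicity shares:
  0.52×22.9 + 0.18×31.2 + 0.3×46.7 = 31.534%
Difference = 31.534 − 34.7842 = -3.2502 pp.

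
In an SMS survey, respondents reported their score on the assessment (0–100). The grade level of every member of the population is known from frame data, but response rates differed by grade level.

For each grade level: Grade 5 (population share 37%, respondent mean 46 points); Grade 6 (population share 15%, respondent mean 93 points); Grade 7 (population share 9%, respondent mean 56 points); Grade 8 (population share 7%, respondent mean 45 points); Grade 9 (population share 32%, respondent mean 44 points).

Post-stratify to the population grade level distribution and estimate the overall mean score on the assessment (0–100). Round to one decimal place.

Each cell contributes population-share × respondent value:
  Grade 5: 0.37 × 46 = 17.02
  Grade 6: 0.15 × 93 = 13.95
  Grade 7: 0.09 × 56 = 5.04
  Grade 8: 0.07 × 45 = 3.15
  Grade 9: 0.32 × 44 = 14.08
Post-stratified estimate = 53.24 → 53.2.

53.2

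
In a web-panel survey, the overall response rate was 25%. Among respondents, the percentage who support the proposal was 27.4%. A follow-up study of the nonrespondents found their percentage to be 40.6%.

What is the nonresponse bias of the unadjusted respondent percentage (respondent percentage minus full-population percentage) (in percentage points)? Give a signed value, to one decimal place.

Nonresponse fraction = 1 − 0.25 = 0.75.
Bias = (nonresponse fraction) × (respondent percentage − nonrespondent percentage)
     = 0.75 × (27.4 − 40.6) = 0.75 × -13.2 = -9.9.

-9.9 percentage points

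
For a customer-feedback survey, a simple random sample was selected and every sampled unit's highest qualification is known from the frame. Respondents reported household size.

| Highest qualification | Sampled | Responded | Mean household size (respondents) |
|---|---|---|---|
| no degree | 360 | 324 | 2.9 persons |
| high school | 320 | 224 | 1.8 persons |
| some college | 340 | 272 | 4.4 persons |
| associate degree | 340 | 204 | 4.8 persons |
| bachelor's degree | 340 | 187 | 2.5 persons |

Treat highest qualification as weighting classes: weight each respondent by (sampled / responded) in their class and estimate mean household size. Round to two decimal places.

Class response rates: no degree 324/360 = 90%, high school 224/320 = 70%, some college 272/340 = 80%, associate degree 204/340 = 60%, bachelor's degree 187/340 = 55%.
With weight = n_sampled/n_responded per class, the weighted class total is n_sampled:
  no degree: 360 × 2.9 = 1044
  high school: 320 × 1.8 = 576
  some college: 340 × 4.4 = 1496
  associate degree: 340 × 4.8 = 1632
  bachelor's degree: 340 × 2.5 = 850
Adjusted estimate = 5598 / 1,700 = 3.29294 → 3.29.

3.29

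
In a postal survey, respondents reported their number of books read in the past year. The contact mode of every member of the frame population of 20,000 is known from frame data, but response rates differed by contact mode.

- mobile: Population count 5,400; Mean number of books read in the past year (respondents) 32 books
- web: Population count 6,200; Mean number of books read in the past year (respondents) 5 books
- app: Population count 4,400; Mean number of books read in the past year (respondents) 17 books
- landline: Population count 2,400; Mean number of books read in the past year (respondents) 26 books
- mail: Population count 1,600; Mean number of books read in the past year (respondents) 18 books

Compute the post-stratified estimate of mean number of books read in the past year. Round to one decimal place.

18.5

Post-stratification weights by population share, not respondent share:
  mobile: (5,400/20,000) × 32 = 8.64
  web: (6,200/20,000) × 5 = 1.55
  app: (4,400/20,000) × 17 = 3.74
  landline: (2,400/20,000) × 26 = 3.12
  mail: (1,600/20,000) × 18 = 1.44
Post-stratified estimate = 18.49 → 18.5.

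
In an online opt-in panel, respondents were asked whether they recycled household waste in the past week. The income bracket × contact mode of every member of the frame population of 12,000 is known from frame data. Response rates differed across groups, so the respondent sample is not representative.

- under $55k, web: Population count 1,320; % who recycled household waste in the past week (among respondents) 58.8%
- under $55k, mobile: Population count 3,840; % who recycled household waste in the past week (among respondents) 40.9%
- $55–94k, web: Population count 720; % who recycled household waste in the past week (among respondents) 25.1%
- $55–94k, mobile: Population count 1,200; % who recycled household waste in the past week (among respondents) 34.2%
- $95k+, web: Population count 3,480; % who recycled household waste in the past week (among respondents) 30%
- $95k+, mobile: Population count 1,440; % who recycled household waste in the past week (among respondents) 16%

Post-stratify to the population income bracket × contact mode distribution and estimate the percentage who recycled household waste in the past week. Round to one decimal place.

Each cell contributes population-share × respondent value:
  under $55k, web: (1,320/12,000) × 58.8 = 6.468
  under $55k, mobile: (3,840/12,000) × 40.9 = 13.088
  $55–94k, web: (720/12,000) × 25.1 = 1.506
  $55–94k, mobile: (1,200/12,000) × 34.2 = 3.42
  $95k+, web: (3,480/12,000) × 30 = 8.7
  $95k+, mobile: (1,440/12,000) × 16 = 1.92
Post-stratified estimate = 35.102 → 35.1%.

35.1%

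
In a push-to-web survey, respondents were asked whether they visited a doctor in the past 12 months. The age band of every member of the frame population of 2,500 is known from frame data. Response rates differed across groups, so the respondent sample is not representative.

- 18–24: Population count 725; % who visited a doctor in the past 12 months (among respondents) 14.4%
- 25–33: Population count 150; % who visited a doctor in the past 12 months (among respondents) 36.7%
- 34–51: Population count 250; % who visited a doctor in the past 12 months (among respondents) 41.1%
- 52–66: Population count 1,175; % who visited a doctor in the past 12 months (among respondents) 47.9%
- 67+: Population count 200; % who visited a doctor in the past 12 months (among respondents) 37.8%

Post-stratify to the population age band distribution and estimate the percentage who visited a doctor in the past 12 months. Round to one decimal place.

36.0%

Each cell contributes population-share × respondent value:
  18–24: (725/2,500) × 14.4 = 4.176
  25–33: (150/2,500) × 36.7 = 2.202
  34–51: (250/2,500) × 41.1 = 4.11
  52–66: (1,175/2,500) × 47.9 = 22.513
  67+: (200/2,500) × 37.8 = 3.024
Post-stratified estimate = 36.025 → 36.0%.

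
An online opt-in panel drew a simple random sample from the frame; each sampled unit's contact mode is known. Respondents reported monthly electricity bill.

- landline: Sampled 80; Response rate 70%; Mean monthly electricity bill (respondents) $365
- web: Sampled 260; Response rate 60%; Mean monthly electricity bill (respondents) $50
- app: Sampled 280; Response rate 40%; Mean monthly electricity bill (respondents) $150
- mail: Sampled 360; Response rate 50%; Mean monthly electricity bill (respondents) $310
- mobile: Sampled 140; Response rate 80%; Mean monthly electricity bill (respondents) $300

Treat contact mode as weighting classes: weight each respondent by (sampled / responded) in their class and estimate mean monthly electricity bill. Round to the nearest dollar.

$212

With weight = n_sampled/n_responded per class, the weighted class total is n_sampled:
  landline: 80 × 365 = 29,200
  web: 260 × 50 = 13,000
  app: 280 × 150 = 42,000
  mail: 360 × 310 = 111,600
  mobile: 140 × 300 = 42,000
Adjusted estimate = 237,800 / 1,120 = 212.321 → $212.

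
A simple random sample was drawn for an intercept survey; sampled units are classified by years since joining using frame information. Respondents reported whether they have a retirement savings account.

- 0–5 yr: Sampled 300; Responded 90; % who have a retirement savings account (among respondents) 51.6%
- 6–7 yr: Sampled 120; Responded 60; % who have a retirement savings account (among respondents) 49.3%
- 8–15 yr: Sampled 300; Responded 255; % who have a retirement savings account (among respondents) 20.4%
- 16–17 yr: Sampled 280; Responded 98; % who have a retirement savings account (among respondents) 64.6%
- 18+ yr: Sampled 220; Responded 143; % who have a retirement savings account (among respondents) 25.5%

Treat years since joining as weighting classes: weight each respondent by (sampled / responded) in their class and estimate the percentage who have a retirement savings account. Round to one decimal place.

42.0%

Class response rates: 0–5 yr 90/300 = 30%, 6–7 yr 60/120 = 50%, 8–15 yr 255/300 = 85%, 16–17 yr 98/280 = 35%, 18+ yr 143/220 = 65%.
Inverse-response-rate weighting restores each class to its sampled count, so class totals weight by n_sampled:
  0–5 yr: 300 × 51.6 = 15,480
  6–7 yr: 120 × 49.3 = 5916
  8–15 yr: 300 × 20.4 = 6120
  16–17 yr: 280 × 64.6 = 18,088
  18+ yr: 220 × 25.5 = 5610
Adjusted estimate = 51,214 / 1,220 = 41.9787 → 42.0%.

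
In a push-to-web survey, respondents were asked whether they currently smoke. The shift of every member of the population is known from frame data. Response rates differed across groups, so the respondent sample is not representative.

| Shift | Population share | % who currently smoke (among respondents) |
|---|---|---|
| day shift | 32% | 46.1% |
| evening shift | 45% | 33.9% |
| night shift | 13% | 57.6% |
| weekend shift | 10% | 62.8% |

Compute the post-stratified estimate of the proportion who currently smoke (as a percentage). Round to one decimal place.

Post-stratification weights by population share, not respondent share:
  day shift: 0.32 × 46.1 = 14.752
  evening shift: 0.45 × 33.9 = 15.255
  night shift: 0.13 × 57.6 = 7.488
  weekend shift: 0.1 × 62.8 = 6.28
Post-stratified estimate = 43.775 → 43.8%.

43.8%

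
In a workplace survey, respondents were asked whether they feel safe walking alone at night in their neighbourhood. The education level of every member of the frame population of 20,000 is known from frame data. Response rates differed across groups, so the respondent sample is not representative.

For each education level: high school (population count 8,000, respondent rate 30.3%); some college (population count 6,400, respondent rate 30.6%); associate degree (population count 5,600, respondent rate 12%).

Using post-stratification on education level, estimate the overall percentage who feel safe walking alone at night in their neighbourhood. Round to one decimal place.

Reweight to the known education level distribution:
  high school: (8,000/20,000) × 30.3 = 12.12
  some college: (6,400/20,000) × 30.6 = 9.792
  associate degree: (5,600/20,000) × 12 = 3.36
Post-stratified estimate = 25.272 → 25.3%.

25.3%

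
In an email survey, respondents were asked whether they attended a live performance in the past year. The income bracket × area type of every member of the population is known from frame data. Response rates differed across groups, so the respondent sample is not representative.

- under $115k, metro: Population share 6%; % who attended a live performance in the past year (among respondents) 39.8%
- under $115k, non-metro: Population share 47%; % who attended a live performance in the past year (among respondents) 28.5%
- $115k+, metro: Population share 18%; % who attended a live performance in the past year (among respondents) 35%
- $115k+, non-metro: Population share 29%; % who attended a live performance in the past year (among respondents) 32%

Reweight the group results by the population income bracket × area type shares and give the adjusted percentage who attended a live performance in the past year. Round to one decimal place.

Post-stratification weights by population share, not respondent share:
  under $115k, metro: 0.06 × 39.8 = 2.388
  under $115k, non-metro: 0.47 × 28.5 = 13.395
  $115k+, metro: 0.18 × 35 = 6.3
  $115k+, non-metro: 0.29 × 32 = 9.28
Post-stratified estimate = 31.363 → 31.4%.

31.4%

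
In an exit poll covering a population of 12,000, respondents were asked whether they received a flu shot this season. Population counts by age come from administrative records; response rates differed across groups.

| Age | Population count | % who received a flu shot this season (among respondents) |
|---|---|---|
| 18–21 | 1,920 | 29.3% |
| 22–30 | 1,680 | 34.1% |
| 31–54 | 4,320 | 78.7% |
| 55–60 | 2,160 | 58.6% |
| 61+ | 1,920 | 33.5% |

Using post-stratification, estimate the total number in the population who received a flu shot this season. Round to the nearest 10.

Apply each group's respondent rate to its population count:
  18–21: 1,920 × 29.3% = 562.56
  22–30: 1,680 × 34.1% = 572.88
  31–54: 4,320 × 78.7% = 3399.84
  55–60: 2,160 × 58.6% = 1265.76
  61+: 1,920 × 33.5% = 643.2
Estimated total = 6444.24 → 6,440.

6,440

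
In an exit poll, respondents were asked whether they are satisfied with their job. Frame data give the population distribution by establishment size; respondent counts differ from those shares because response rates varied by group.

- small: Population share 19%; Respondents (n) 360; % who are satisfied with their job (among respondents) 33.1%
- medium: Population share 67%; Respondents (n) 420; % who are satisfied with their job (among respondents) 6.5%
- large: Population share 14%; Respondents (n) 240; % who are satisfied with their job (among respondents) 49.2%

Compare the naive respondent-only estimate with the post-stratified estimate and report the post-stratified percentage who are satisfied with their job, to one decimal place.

17.5%

Without adjustment, the pooled respondent share is:
  (360/1020)×33.1 + (420/1020)×6.5 + (240/1020)×49.2 = 25.9353%
Post-stratified estimate weights by population shares:
  0.19×33.1 + 0.67×6.5 + 0.14×49.2 = 17.532%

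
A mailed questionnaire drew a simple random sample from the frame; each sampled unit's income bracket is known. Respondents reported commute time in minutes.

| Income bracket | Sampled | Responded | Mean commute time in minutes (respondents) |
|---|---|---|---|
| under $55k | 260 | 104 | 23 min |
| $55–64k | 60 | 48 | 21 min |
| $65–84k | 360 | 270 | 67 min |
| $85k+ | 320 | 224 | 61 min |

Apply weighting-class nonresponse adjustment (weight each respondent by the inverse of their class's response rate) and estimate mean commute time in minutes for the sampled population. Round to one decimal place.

50.9

Response rates by class: under $55k 104/260 = 40%, $55–64k 48/60 = 80%, $65–84k 270/360 = 75%, $85k+ 224/320 = 70%.
Inverse-response-rate weighting restores each class to its sampled count, so class totals weight by n_sampled:
  under $55k: 260 × 23 = 5980
  $55–64k: 60 × 21 = 1260
  $65–84k: 360 × 67 = 24,120
  $85k+: 320 × 61 = 19,520
Adjusted estimate = 50,880 / 1,000 = 50.88 → 50.9.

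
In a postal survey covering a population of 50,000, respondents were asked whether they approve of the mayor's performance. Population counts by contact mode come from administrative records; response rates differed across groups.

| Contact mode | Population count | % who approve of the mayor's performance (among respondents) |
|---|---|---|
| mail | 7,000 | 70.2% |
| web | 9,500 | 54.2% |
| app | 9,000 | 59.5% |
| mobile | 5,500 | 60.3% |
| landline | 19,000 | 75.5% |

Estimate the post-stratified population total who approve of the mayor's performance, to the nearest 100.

Each cell contributes its population count × the respondent rate:
  mail: 7,000 × 70.2% = 4914
  web: 9,500 × 54.2% = 5149
  app: 9,000 × 59.5% = 5355
  mobile: 5,500 × 60.3% = 3316.5
  landline: 19,000 × 75.5% = 14,345
Estimated total = 33079.5 → 33,100.

33,100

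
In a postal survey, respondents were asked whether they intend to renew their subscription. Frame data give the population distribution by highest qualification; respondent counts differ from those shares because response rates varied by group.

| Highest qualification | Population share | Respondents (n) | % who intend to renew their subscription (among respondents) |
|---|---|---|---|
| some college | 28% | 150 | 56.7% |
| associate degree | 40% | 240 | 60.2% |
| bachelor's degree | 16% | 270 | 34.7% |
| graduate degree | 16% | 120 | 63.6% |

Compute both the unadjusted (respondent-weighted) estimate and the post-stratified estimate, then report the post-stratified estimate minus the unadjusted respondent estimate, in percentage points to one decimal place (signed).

Naive respondent-only estimate (weights = respondent counts):
  (150/780)×56.7 + (240/780)×60.2 + (270/780)×34.7 + (120/780)×63.6 = 51.2231%
Post-stratified estimate weights by population shares:
  0.28×56.7 + 0.4×60.2 + 0.16×34.7 + 0.16×63.6 = 55.684%
Difference = 55.684 − 51.2231 = 4.4609 pp.

+4.5 percentage points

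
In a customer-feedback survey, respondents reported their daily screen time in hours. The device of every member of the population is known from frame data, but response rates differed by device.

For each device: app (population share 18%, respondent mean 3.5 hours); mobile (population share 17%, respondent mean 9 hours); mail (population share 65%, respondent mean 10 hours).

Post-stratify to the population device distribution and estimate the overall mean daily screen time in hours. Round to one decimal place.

Reweight to the known device distribution:
  app: 0.18 × 3.5 = 0.63
  mobile: 0.17 × 9 = 1.53
  mail: 0.65 × 10 = 6.5
Post-stratified estimate = 8.66 → 8.7.

8.7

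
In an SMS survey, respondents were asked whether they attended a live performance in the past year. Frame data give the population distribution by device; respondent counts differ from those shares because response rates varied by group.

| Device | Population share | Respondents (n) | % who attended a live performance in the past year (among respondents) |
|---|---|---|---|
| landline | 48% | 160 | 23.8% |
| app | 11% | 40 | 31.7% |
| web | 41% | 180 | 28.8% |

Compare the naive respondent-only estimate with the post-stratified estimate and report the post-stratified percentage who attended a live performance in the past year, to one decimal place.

26.7%

Naive respondent-only estimate (weights = respondent counts):
  (160/380)×23.8 + (40/380)×31.7 + (180/380)×28.8 = 27%
Reweighting by population device shares:
  0.48×23.8 + 0.11×31.7 + 0.41×28.8 = 26.719%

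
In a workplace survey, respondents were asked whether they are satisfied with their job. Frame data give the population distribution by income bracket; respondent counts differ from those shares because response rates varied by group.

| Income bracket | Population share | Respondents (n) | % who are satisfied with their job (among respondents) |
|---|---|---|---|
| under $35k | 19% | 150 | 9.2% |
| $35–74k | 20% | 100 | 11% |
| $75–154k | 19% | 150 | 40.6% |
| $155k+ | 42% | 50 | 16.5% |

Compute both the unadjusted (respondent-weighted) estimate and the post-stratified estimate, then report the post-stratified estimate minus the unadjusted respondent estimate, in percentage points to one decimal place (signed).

Without adjustment, the pooled respondent share is:
  (150/450)×9.2 + (100/450)×11 + (150/450)×40.6 + (50/450)×16.5 = 20.8778%
Reweighting by population income bracket shares:
  0.19×9.2 + 0.2×11 + 0.19×40.6 + 0.42×16.5 = 18.592%
Difference = 18.592 − 20.8778 = -2.2858 pp.

-2.3 percentage points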